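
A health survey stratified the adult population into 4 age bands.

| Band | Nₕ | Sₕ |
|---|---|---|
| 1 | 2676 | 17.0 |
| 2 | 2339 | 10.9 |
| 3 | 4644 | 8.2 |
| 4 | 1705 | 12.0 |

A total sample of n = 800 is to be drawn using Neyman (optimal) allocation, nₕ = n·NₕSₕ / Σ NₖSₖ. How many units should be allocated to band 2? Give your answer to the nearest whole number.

157

1: NₕSₕ = 2676·17.0 = 45492
2: NₕSₕ = 2339·10.9 = 25495.1
3: NₕSₕ = 4644·8.2 = 38080.8
4: NₕSₕ = 1705·12.0 = 20460
Σ NₕSₕ = 129527.9.
n_2 = 800·25495.1/129527.9 = 157.465... → 157.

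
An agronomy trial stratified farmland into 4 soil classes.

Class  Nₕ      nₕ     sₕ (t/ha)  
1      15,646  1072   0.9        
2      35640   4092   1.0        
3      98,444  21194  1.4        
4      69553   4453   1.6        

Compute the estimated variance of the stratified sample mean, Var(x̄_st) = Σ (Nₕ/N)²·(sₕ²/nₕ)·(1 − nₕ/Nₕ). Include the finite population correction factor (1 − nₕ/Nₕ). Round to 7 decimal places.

0.0000781

N = 219283. Term for each stratum: Wₕ²sₕ²/nₕ·(1−nₕ/Nₕ).
Var(x̄_st) = 0.0000035831 + 0.0000057143 + 0.0000146258 + 0.0000541345 = 0.0000780578 → 0.0000781.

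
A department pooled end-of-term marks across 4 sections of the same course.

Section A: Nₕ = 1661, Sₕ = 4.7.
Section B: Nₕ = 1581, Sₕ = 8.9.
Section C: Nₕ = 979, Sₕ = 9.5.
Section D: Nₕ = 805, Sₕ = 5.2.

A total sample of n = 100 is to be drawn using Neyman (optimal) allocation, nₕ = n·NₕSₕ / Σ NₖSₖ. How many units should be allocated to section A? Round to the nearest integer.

Σ NₕSₕ = 1661·4.7 + 1581·8.9 + 979·9.5 + 805·5.2 = 35364.1.
Share for A: 7806.7/35364.1 = 0.22075.
n_A = 100 × 0.22075 = 22.075... → 22.

22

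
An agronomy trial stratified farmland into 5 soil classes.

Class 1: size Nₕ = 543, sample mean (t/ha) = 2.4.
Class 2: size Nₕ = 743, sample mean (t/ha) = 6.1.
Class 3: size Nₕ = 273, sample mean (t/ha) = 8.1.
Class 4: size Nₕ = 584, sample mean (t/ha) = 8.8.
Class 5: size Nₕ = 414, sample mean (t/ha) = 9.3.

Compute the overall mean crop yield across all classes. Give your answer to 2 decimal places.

x̄_st = (Σ Nₕx̄ₕ) / (Σ Nₕ) = (543·2.4 + 743·6.1 + 273·8.1 + 584·8.8 + 414·9.3) / 2557
= 17036.2 / 2557 = 6.6626... → 6.66.

6.66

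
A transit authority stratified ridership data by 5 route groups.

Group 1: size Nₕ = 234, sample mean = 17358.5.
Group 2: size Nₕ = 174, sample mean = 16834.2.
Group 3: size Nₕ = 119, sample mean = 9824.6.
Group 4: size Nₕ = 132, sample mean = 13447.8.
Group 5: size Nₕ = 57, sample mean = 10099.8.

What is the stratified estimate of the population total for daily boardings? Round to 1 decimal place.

1: 234·17358.5 = 4061889
2: 174·16834.2 = 2929150.8
3: 119·9824.6 = 1169127.4
4: 132·13447.8 = 1775109.6
5: 57·10099.8 = 575688.6
τ̂ = Σ Nₕx̄ₕ = 10510965.4.

10510965.4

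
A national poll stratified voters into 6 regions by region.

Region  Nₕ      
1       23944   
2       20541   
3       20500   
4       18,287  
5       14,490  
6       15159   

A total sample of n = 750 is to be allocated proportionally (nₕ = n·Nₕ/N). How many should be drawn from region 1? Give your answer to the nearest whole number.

Share of region 1 = 23944/112921 = 0.21204.
Allocate 750 × 0.21204 = 159.032... → 159.

159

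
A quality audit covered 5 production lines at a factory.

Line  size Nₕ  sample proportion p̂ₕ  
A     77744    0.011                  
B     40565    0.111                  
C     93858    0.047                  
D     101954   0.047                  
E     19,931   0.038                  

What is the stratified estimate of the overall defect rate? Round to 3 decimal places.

0.046

N = 77744 + 40565 + 93858 + 101954 + 19931 = 334052.
Overall proportion = Σ (Nₕ/N)·p̂ₕ.
Σ Nₕp̂ₕ = 855.184 + 4502.715 + 4411.326 + 4791.838 + 757.378 = 15318.441.
15318.441 / 334052 = 0.04586... → 0.046.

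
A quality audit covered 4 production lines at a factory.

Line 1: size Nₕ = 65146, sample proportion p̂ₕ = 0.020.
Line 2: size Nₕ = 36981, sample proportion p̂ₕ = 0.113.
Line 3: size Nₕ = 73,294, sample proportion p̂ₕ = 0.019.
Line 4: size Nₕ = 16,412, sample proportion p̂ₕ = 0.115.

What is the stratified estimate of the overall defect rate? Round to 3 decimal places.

N = 65146 + 36981 + 73294 + 16412 = 191833.
Overall proportion = Σ (Nₕ/N)·p̂ₕ.
Σ Nₕp̂ₕ = 1302.92 + 4178.853 + 1392.586 + 1887.38 = 8761.739.
8761.739 / 191833 = 0.04567... → 0.046.

0.046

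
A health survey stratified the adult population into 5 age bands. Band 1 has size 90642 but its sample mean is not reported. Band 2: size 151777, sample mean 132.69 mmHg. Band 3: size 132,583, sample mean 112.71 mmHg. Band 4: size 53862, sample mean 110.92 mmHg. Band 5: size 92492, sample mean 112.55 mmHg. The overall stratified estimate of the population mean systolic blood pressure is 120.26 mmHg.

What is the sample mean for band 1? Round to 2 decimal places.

123.91

Σ Nₕx̄ₕ = N·μ, so 90642·x̄_1 = 521356·120.26 − (151777·132.69 + 132583·112.71 + 53862·110.92 + 92492·112.55).
= 62698272.56 − 51467067.7 = 11231204.86.
x̄_1 = 11231204.86 / 90642 = 123.9073... → 123.91.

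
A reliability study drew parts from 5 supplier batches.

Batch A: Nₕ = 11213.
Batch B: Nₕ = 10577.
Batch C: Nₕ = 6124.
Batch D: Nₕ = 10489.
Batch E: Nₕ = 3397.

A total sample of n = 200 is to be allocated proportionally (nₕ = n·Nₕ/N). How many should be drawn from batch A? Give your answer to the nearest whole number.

54

Share of batch A = 11213/41800 = 0.26825.
Allocate 200 × 0.26825 = 53.651... → 54.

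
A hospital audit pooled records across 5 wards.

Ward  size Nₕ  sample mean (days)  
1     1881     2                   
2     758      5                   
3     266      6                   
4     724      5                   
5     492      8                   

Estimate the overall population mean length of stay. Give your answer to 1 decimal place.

4.1

N = 1881 + 758 + 266 + 724 + 492 = 4121.
Overall mean = Σ (Nₕ/N)·x̄ₕ — weight by population share, not a simple average.
Σ Nₕx̄ₕ = 1881·2 + 758·5 + 266·6 + 724·5 + 492·8 = 3762 + 3790 + 1596 + 3620 + 3936 = 16704.
Divide by N: 16704 / 4121 = 4.053... → 4.1.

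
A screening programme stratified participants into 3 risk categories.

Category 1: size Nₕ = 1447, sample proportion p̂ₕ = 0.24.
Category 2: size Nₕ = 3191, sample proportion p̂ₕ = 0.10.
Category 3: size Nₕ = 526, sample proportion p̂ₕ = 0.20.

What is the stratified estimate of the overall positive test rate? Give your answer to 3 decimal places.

0.149

Wₕ = Nₕ/N with N = 5164: 0.2802, 0.6179, 0.1019.
p̂_st = 0.2802·0.24 + 0.6179·0.10 + 0.1019·0.20 ≈ 0.14942... → 0.149.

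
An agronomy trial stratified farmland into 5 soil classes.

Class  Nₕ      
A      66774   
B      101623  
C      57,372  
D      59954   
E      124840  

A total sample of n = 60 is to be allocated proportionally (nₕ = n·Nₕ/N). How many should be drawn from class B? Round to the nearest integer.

15

Share of class B = 101623/410563 = 0.24752.
Allocate 60 × 0.24752 = 14.851... → 15.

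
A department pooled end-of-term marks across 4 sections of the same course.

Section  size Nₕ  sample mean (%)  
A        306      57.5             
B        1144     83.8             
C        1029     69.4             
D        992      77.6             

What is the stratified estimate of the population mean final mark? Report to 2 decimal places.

75.44

x̄_st = (Σ Nₕx̄ₕ) / (Σ Nₕ) = (306·57.5 + 1144·83.8 + 1029·69.4 + 992·77.6) / 3471
= 261854 / 3471 = 75.4405... → 75.44.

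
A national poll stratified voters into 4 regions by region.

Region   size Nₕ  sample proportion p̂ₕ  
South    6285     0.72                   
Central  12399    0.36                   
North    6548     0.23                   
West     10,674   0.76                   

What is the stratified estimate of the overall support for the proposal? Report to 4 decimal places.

Wₕ = Nₕ/N with N = 35906: 0.1750, 0.3453, 0.1824, 0.2973.
p̂_st = 0.1750·0.72 + 0.3453·0.36 + 0.1824·0.23 + 0.2973·0.76 ≈ 0.518218... → 0.5182.

0.5182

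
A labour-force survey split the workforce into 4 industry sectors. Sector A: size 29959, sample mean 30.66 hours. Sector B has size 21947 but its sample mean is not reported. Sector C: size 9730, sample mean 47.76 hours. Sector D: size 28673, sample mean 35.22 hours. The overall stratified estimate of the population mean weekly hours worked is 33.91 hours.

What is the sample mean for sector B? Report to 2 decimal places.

30.49

N = 29959 + 21947 + 9730 + 28673 = 90309.
Overall total = μ·N = 33.91·90309 = 3062378.19.
Subtract the known strata: 29959·30.66 + 9730·47.76 + 28673·35.22 = 2393110.8.
Remaining total for sector B: 3062378.19 − 2393110.8 = 669267.39.
Divide by its size: 669267.39 / 21947 = 30.4947... → 30.49.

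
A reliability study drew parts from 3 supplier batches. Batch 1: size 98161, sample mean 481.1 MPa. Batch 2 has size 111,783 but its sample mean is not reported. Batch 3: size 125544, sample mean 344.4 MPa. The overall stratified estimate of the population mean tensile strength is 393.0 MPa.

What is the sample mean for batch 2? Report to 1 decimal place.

370.2

N = 98161 + 111783 + 125544 = 335488.
Overall total = μ·N = 393.0·335488 = 131846784.
Subtract the known strata: 98161·481.1 + 125544·344.4 = 90462610.7.
Remaining total for batch 2: 131846784 − 90462610.7 = 41384173.3.
Divide by its size: 41384173.3 / 111783 = 370.219... → 370.2.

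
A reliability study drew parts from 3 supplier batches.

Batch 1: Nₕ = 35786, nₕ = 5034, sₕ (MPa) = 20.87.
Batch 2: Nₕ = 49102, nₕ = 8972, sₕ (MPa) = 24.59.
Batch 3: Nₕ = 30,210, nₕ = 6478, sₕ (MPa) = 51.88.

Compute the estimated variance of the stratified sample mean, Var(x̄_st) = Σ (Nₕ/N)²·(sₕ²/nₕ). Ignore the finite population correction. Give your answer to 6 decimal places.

0.049253

N = 115098; Wₕ = Nₕ/N.
batch 1: (35786/115098)²·20.87²/5034 = 0.008364162
batch 2: (49102/115098)²·24.59²/8972 = 0.012265651
batch 3: (30210/115098)²·51.88²/6478 = 0.028623642
Sum = 0.049253455 → 0.049253.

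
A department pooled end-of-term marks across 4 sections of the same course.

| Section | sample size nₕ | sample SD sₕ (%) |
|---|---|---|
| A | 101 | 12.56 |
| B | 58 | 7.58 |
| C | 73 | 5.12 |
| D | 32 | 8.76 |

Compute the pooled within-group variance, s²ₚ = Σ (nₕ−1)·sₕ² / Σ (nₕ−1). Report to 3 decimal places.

Degrees of freedom: 100 + 57 + 72 + 31 = 260.
Σ(nₕ−1)sₕ² = 100·157.7536 + 57·57.4564 + 72·26.2144 + 31·76.7376 = 23316.6772.
s²ₚ = 23316.6772 / 260 = 89.67953... → 89.680.

89.680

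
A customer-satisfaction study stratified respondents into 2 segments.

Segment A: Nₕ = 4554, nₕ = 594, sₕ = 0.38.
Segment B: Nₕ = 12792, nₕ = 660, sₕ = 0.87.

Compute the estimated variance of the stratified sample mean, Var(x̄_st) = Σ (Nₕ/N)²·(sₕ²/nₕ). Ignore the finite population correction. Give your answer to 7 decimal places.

N = 17346; Wₕ = Nₕ/N.
segment A: (4554/17346)²·0.38²/594 = 0.0000167559
segment B: (12792/17346)²·0.87²/660 = 0.0006236958
Sum = 0.0006404517 → 0.0006405.

0.0006405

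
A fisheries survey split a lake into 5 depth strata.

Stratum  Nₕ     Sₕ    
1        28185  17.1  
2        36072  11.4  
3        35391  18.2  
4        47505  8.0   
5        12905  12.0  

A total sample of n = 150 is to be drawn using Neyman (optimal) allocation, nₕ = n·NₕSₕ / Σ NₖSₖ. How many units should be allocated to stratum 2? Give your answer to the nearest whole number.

1: NₕSₕ = 28185·17.1 = 481963.5
2: NₕSₕ = 36072·11.4 = 411220.8
3: NₕSₕ = 35391·18.2 = 644116.2
4: NₕSₕ = 47505·8.0 = 380040
5: NₕSₕ = 12905·12.0 = 154860
Σ NₕSₕ = 2072200.5.
n_2 = 150·411220.8/2072200.5 = 29.767... → 30.

30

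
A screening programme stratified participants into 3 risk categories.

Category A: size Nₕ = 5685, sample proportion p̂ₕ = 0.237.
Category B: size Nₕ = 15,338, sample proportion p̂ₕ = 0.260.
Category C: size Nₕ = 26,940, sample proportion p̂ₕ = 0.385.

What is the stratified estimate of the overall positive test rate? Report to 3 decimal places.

0.327

Wₕ = Nₕ/N with N = 47963: 0.1185, 0.3198, 0.5617.
p̂_st = 0.1185·0.237 + 0.3198·0.260 + 0.5617·0.385 ≈ 0.32748... → 0.327.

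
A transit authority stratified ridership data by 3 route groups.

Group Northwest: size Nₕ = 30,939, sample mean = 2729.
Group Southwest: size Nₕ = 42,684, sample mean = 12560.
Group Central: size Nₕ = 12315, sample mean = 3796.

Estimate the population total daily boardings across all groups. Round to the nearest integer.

667291311

Estimate total by summing Nₕ·x̄ₕ over strata.
30939·2729 + 42684·12560 + 12315·3796 = 84432531 + 536111040 + 46747740 = 667291311.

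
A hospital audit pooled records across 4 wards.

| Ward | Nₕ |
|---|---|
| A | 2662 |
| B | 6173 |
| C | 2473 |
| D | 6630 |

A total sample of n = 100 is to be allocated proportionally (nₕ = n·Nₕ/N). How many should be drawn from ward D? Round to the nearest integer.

N = 2662 + 6173 + 2473 + 6630 = 17938.
n_D = 100·6630/17938 = 36.961... → 37.

37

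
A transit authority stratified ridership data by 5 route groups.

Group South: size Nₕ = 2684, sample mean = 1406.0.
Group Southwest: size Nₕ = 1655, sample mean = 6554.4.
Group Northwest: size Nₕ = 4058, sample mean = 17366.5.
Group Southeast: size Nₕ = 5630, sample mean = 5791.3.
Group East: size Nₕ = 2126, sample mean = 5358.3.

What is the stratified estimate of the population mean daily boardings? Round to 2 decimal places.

N = 2684 + 1655 + 4058 + 5630 + 2126 = 16153.
The stratified mean weights each stratum mean by its population share Nₕ/N.
Σ Nₕx̄ₕ = 2684·1406.0 + 1655·6554.4 + 4058·17366.5 + 5630·5791.3 + 2126·5358.3 = 3773704 + 10847532 + 70473257 + 32605019 + 11391745.8 = 129091257.8.
Divide by N: 129091257.8 / 16153 = 7991.7822... → 7991.78.

7991.78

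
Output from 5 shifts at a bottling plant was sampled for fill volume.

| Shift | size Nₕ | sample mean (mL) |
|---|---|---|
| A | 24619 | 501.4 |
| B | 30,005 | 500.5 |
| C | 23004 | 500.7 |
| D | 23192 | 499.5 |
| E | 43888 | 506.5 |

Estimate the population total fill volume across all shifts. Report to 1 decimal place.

72693247.9

Estimate total by summing Nₕ·x̄ₕ over strata.
24619·501.4 + 30005·500.5 + 23004·500.7 + 23192·499.5 + 43888·506.5 = 12343966.6 + 15017502.5 + 11518102.8 + 11584404 + 22229272 = 72693247.9.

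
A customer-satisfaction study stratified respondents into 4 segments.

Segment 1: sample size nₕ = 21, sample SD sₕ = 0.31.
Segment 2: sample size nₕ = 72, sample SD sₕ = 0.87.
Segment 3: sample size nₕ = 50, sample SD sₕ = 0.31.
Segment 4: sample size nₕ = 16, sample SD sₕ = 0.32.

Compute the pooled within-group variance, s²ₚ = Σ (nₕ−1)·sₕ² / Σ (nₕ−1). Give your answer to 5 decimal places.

Degrees of freedom: 20 + 71 + 49 + 15 = 155.
Σ(nₕ−1)sₕ² = 20·0.0961 + 71·0.7569 + 49·0.0961 + 15·0.1024 = 61.9068.
s²ₚ = 61.9068 / 155 = 0.3993987... → 0.39940.

0.39940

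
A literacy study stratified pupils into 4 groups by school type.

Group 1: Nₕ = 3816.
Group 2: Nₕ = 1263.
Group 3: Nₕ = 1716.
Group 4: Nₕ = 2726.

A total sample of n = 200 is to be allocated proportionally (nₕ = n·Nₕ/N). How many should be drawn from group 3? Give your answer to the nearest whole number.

36

N = 3816 + 1263 + 1716 + 2726 = 9521.
n_3 = 200·1716/9521 = 36.047... → 36.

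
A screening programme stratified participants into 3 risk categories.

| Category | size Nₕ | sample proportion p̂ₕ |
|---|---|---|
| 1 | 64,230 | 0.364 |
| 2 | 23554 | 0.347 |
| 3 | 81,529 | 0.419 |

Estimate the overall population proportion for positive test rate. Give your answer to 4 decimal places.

N = 64230 + 23554 + 81529 = 169313.
Overall proportion = Σ (Nₕ/N)·p̂ₕ.
Σ Nₕp̂ₕ = 23379.72 + 8173.238 + 34160.651 = 65713.609.
65713.609 / 169313 = 0.388119... → 0.3881.

0.3881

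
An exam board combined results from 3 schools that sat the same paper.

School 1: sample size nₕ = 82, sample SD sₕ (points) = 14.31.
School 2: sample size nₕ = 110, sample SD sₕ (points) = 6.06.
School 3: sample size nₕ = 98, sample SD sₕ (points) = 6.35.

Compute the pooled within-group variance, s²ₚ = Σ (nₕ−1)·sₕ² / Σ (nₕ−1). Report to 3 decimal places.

1: (82−1)·14.31² = 81·204.7761 = 16586.8641
2: (110−1)·6.06² = 109·36.7236 = 4002.8724
3: (98−1)·6.35² = 97·40.3225 = 3911.2825
Numerator = 24501.019; denominator = Σ(nₕ−1) = 287.
s²ₚ = 24501.019/287 = 85.36940... → 85.369.

85.369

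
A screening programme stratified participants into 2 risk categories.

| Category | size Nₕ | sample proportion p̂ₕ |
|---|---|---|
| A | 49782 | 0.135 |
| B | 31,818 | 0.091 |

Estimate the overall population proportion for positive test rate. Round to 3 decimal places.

0.118

Wₕ = Nₕ/N with N = 81600: 0.6101, 0.3899.
p̂_st = 0.6101·0.135 + 0.3899·0.091 ≈ 0.11784... → 0.118.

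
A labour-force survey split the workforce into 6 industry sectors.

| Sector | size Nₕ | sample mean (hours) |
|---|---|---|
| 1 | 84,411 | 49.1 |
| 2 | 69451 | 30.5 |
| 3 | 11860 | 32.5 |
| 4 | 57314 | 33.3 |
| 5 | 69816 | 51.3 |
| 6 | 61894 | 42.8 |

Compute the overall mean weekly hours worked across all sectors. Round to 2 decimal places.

N = 354746; weights Wₕ = Nₕ/N = (0.2379, 0.1958, 0.0334, 0.1616, 0.1968, 0.1745).
x̄_st = Σ Wₕ·x̄ₕ = 0.2379·49.1 + 0.1958·30.5 + 0.0334·32.5 + 0.1616·33.3 + 0.1968·51.3 + 0.1745·42.8 ≈ 41.6847...
→ 41.68.

41.68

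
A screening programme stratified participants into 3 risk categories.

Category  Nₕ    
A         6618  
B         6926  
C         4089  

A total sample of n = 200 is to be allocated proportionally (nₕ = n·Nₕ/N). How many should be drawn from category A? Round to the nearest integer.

75

N = 6618 + 6926 + 4089 = 17633.
n_A = 200·6618/17633 = 75.064... → 75.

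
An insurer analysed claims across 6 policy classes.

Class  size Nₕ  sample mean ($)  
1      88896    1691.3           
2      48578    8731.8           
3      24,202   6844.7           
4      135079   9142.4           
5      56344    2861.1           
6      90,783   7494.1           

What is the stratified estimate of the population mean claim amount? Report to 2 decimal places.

6345.53

N = 443882; weights Wₕ = Nₕ/N = (0.2003, 0.1094, 0.0545, 0.3043, 0.1269, 0.2045).
x̄_st = Σ Wₕ·x̄ₕ = 0.2003·1691.3 + 0.1094·8731.8 + 0.0545·6844.7 + 0.3043·9142.4 + 0.1269·2861.1 + 0.2045·7494.1 ≈ 6345.5323...
→ 6345.53.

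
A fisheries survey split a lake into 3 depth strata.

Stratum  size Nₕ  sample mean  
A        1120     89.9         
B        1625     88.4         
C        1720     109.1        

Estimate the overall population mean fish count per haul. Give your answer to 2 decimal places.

96.75

x̄_st = (Σ Nₕx̄ₕ) / (Σ Nₕ) = (1120·89.9 + 1625·88.4 + 1720·109.1) / 4465
= 431990 / 4465 = 96.7503... → 96.75.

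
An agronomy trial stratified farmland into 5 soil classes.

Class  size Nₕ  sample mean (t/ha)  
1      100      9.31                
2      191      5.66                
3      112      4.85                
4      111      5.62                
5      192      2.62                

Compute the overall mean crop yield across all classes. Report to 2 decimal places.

5.22

N = 100 + 191 + 112 + 111 + 192 = 706.
Overall mean = Σ (Nₕ/N)·x̄ₕ — weight by population share, not a simple average.
Σ Nₕx̄ₕ = 100·9.31 + 191·5.66 + 112·4.85 + 111·5.62 + 192·2.62 = 931 + 1081.06 + 543.2 + 623.82 + 503.04 = 3682.12.
Divide by N: 3682.12 / 706 = 5.2155... → 5.22.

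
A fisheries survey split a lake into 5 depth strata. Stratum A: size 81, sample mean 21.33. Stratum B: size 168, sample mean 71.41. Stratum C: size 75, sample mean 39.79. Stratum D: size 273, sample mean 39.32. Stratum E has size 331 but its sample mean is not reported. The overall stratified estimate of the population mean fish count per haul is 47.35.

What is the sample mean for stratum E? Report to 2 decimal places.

Σ Nₕx̄ₕ = N·μ, so 331·x̄_E = 928·47.35 − (81·21.33 + 168·71.41 + 75·39.79 + 273·39.32).
= 43940.8 − 27443.22 = 16497.58.
x̄_E = 16497.58 / 331 = 49.8416... → 49.84.

49.84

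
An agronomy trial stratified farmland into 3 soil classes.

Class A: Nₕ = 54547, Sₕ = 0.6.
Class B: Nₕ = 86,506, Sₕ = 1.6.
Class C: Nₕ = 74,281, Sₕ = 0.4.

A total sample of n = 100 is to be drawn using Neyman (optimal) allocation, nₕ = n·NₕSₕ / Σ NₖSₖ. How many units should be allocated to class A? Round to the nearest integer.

Σ NₕSₕ = 54547·0.6 + 86506·1.6 + 74281·0.4 = 200850.2.
Share for A: 32728.2/200850.2 = 0.16295.
n_A = 100 × 0.16295 = 16.295... → 16.

16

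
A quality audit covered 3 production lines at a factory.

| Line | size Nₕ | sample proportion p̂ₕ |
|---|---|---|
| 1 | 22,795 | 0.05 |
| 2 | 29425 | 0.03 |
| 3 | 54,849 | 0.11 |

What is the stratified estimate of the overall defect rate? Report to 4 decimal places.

0.0752

Wₕ = Nₕ/N with N = 107069: 0.2129, 0.2748, 0.5123.
p̂_st = 0.2129·0.05 + 0.2748·0.03 + 0.5123·0.11 ≈ 0.075240... → 0.0752.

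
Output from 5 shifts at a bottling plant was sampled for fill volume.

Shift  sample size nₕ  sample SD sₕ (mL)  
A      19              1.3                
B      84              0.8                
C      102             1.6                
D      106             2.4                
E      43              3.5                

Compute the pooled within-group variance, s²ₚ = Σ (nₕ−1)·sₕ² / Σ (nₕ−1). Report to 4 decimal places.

4.1874

A: (19−1)·1.3² = 18·1.69 = 30.42
B: (84−1)·0.8² = 83·0.64 = 53.12
C: (102−1)·1.6² = 101·2.56 = 258.56
D: (106−1)·2.4² = 105·5.76 = 604.8
E: (43−1)·3.5² = 42·12.25 = 514.5
Numerator = 1461.4; denominator = Σ(nₕ−1) = 349.
s²ₚ = 1461.4/349 = 4.187393... → 4.1874.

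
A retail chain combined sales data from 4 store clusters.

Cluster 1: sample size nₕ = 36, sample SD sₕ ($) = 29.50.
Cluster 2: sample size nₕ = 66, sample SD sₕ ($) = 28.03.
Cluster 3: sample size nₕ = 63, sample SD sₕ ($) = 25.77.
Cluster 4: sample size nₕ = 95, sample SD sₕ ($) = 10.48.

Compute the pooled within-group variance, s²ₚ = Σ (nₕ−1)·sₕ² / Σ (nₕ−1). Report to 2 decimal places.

519.63

1: (36−1)·29.50² = 35·870.25 = 30458.75
2: (66−1)·28.03² = 65·785.6809 = 51069.2585
3: (63−1)·25.77² = 62·664.0929 = 41173.7598
4: (95−1)·10.48² = 94·109.8304 = 10324.0576
Numerator = 133025.8259; denominator = Σ(nₕ−1) = 256.
s²ₚ = 133025.8259/256 = 519.6321... → 519.63.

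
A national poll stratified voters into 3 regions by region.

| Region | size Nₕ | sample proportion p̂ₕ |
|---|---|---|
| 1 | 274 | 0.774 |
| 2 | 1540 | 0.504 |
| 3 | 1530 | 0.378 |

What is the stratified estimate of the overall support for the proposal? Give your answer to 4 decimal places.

N = 274 + 1540 + 1530 = 3344.
Overall proportion = Σ (Nₕ/N)·p̂ₕ.
Σ Nₕp̂ₕ = 212.076 + 776.16 + 578.34 = 1566.576.
1566.576 / 3344 = 0.468474... → 0.4685.

0.4685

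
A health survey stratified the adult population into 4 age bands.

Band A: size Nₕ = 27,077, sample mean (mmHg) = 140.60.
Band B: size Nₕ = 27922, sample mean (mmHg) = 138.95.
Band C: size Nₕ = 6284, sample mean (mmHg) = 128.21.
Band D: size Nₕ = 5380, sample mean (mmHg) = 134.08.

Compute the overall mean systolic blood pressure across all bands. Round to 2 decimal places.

N = 27077 + 27922 + 6284 + 5380 = 66663.
Overall mean = Σ (Nₕ/N)·x̄ₕ — weight by population share, not a simple average.
Σ Nₕx̄ₕ = 27077·140.60 + 27922·138.95 + 6284·128.21 + 5380·134.08 = 3807026.2 + 3879761.9 + 805671.64 + 721350.4 = 9213810.14.
Divide by N: 9213810.14 / 66663 = 138.2148... → 138.21.

138.21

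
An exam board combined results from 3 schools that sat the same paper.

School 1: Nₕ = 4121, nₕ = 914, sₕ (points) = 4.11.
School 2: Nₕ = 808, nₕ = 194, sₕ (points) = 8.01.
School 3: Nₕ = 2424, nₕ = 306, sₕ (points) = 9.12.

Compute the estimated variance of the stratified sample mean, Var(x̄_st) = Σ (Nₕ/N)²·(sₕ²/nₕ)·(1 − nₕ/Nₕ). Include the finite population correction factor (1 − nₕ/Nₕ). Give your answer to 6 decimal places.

0.033363

N = 7353; Wₕ = Nₕ/N.
school 1: (4121/7353)²·4.11²/914·(1 − 914/4121) = 0.004517622
school 2: (808/7353)²·8.01²/194·(1 − 194/808) = 0.003034687
school 3: (2424/7353)²·9.12²/306·(1 − 306/2424) = 0.025810576
Sum = 0.033362885 → 0.033363.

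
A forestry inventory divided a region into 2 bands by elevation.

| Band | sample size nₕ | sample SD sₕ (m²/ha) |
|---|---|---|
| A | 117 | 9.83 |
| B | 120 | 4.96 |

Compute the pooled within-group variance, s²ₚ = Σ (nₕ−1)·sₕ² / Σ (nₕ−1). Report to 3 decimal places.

60.156

Degrees of freedom: 116 + 119 = 235.
Σ(nₕ−1)sₕ² = 116·96.6289 + 119·24.6016 = 14136.5428.
s²ₚ = 14136.5428 / 235 = 60.15550... → 60.156.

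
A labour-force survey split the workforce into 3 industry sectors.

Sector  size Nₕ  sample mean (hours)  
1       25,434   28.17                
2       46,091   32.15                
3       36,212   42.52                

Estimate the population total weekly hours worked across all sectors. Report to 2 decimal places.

Estimate total by summing Nₕ·x̄ₕ over strata.
25434·28.17 + 46091·32.15 + 36212·42.52 = 716475.78 + 1481825.65 + 1539734.24 = 3738035.67.

3738035.67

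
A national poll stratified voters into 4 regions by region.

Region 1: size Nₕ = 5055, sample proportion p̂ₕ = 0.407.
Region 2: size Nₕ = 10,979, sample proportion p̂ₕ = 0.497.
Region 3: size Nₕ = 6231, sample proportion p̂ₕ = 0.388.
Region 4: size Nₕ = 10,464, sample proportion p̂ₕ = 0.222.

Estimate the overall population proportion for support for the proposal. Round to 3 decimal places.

0.374

Wₕ = Nₕ/N with N = 32729: 0.1545, 0.3355, 0.1904, 0.3197.
p̂_st = 0.1545·0.407 + 0.3355·0.497 + 0.1904·0.388 + 0.3197·0.222 ≈ 0.37443... → 0.374.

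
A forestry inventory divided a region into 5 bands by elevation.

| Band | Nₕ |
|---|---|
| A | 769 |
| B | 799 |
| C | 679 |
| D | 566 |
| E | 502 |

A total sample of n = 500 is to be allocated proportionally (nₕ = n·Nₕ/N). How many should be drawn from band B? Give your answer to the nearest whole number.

Share of band B = 799/3315 = 0.24103.
Allocate 500 × 0.24103 = 120.513... → 121.

121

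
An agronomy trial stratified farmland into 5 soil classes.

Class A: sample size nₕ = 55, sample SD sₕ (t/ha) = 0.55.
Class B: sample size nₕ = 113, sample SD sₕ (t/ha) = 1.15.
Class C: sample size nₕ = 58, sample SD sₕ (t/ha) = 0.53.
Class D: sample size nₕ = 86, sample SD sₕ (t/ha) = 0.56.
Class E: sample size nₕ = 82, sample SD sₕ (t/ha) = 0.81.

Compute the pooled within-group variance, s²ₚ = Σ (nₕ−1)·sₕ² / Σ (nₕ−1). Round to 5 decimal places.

0.66907

A: (55−1)·0.55² = 54·0.3025 = 16.335
B: (113−1)·1.15² = 112·1.3225 = 148.12
C: (58−1)·0.53² = 57·0.2809 = 16.0113
D: (86−1)·0.56² = 85·0.3136 = 26.656
E: (82−1)·0.81² = 81·0.6561 = 53.1441
Numerator = 260.2664; denominator = Σ(nₕ−1) = 389.
s²ₚ = 260.2664/389 = 0.6690653... → 0.66907.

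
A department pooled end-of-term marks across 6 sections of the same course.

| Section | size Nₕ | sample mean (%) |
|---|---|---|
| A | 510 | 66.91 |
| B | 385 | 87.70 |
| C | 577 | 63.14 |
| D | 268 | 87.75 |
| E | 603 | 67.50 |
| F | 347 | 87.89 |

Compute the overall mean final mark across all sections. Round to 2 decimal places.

N = 2690; weights Wₕ = Nₕ/N = (0.1896, 0.1431, 0.2145, 0.0996, 0.2242, 0.1290).
x̄_st = Σ Wₕ·x̄ₕ = 0.1896·66.91 + 0.1431·87.70 + 0.2145·63.14 + 0.0996·87.75 + 0.2242·67.50 + 0.1290·87.89 ≈ 73.9917...
→ 73.99.

73.99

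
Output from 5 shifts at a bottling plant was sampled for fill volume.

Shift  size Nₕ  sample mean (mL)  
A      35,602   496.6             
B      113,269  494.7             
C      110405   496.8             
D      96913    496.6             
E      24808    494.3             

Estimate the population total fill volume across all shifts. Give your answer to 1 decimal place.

188952921.7

A: 35602·496.6 = 17679953.2
B: 113269·494.7 = 56034174.3
C: 110405·496.8 = 54849204
D: 96913·496.6 = 48126995.8
E: 24808·494.3 = 12262594.4
τ̂ = Σ Nₕx̄ₕ = 188952921.7.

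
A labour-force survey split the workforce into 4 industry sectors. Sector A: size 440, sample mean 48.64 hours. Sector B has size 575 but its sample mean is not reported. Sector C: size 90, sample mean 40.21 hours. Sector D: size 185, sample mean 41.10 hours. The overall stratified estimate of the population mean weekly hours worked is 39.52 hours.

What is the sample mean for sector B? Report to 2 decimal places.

Σ Nₕx̄ₕ = N·μ, so 575·x̄_B = 1290·39.52 − (440·48.64 + 90·40.21 + 185·41.10).
= 50980.8 − 32624 = 18356.8.
x̄_B = 18356.8 / 575 = 31.9249... → 31.92.

31.92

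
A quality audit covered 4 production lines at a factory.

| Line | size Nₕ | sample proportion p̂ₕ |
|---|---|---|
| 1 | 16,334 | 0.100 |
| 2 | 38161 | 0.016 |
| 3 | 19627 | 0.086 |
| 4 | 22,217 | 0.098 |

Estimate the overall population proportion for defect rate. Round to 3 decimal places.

N = 16334 + 38161 + 19627 + 22217 = 96339.
Overall proportion = Σ (Nₕ/N)·p̂ₕ.
Σ Nₕp̂ₕ = 1633.4 + 610.576 + 1687.922 + 2177.266 = 6109.164.
6109.164 / 96339 = 0.06341... → 0.063.

0.063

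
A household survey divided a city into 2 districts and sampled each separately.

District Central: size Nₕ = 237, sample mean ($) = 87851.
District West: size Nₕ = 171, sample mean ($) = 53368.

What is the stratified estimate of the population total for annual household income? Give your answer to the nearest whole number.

Estimate total by summing Nₕ·x̄ₕ over strata.
237·87851 + 171·53368 = 20820687 + 9125928 = 29946615.

29946615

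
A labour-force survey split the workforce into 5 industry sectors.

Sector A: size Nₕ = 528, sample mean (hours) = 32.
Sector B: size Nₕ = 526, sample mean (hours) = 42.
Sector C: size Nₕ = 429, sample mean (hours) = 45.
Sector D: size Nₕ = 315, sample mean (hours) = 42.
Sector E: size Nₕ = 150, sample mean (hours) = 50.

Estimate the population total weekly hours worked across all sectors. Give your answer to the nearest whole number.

79023

A: 528·32 = 16896
B: 526·42 = 22092
C: 429·45 = 19305
D: 315·42 = 13230
E: 150·50 = 7500
τ̂ = Σ Nₕx̄ₕ = 79023.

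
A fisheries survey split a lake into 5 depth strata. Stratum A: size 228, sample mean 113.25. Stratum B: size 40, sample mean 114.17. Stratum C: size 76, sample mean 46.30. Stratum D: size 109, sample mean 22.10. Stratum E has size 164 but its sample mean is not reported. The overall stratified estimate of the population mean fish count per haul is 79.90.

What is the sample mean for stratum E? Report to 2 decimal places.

79.16

N = 228 + 40 + 76 + 109 + 164 = 617.
Overall total = μ·N = 79.90·617 = 49298.3.
Subtract the known strata: 228·113.25 + 40·114.17 + 76·46.30 + 109·22.10 = 36315.5.
Remaining total for stratum E: 49298.3 − 36315.5 = 12982.8.
Divide by its size: 12982.8 / 164 = 79.1634... → 79.16.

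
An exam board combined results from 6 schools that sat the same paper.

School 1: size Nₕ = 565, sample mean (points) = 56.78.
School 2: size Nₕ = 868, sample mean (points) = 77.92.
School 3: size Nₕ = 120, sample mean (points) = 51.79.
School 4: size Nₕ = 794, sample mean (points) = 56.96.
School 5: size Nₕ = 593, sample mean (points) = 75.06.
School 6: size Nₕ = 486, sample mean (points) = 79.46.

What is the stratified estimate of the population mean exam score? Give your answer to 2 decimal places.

68.38

x̄_st = (Σ Nₕx̄ₕ) / (Σ Nₕ) = (565·56.78 + 868·77.92 + 120·51.79 + 794·56.96 + 593·75.06 + 486·79.46) / 3426
= 234284.44 / 3426 = 68.3842... → 68.38.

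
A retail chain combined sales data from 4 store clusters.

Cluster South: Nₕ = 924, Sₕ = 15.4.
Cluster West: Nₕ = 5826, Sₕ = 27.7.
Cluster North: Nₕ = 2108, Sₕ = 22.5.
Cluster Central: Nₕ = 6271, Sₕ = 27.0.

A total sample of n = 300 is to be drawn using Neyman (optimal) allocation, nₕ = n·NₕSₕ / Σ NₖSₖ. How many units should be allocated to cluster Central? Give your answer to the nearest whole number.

South: NₕSₕ = 924·15.4 = 14229.6
West: NₕSₕ = 5826·27.7 = 161380.2
North: NₕSₕ = 2108·22.5 = 47430
Central: NₕSₕ = 6271·27.0 = 169317
Σ NₕSₕ = 392356.8.
n_Central = 300·169317/392356.8 = 129.462... → 129.

129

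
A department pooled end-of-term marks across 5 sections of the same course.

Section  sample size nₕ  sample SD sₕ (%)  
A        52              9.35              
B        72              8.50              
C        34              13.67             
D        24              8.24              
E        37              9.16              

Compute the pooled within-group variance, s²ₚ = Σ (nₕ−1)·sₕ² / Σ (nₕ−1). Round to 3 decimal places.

95.034

A: (52−1)·9.35² = 51·87.4225 = 4458.5475
B: (72−1)·8.50² = 71·72.25 = 5129.75
C: (34−1)·13.67² = 33·186.8689 = 6166.6737
D: (24−1)·8.24² = 23·67.8976 = 1561.6448
E: (37−1)·9.16² = 36·83.9056 = 3020.6016
Numerator = 20337.2176; denominator = Σ(nₕ−1) = 214.
s²ₚ = 20337.2176/214 = 95.03373... → 95.034.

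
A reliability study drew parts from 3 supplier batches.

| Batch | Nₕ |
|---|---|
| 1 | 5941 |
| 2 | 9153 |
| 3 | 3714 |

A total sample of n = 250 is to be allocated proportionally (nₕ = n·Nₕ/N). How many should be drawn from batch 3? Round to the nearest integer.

49

N = 5941 + 9153 + 3714 = 18808.
n_3 = 250·3714/18808 = 49.367... → 49.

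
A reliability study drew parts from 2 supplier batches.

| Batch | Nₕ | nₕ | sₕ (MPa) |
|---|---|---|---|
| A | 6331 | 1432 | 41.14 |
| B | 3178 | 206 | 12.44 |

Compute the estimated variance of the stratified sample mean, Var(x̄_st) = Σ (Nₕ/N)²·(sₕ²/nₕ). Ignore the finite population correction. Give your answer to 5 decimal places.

N = 9509. Term for each stratum: Wₕ²sₕ²/nₕ.
Var(x̄_st) = 0.52391459 + 0.08390960 = 0.60782418 → 0.60782.

0.60782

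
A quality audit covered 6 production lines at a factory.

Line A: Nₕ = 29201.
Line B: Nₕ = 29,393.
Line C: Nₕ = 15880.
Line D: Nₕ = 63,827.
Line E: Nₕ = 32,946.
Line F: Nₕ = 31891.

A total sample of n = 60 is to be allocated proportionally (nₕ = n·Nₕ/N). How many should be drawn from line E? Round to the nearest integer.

10

N = 29201 + 29393 + 15880 + 63827 + 32946 + 31891 = 203138.
n_E = 60·32946/203138 = 9.731... → 10.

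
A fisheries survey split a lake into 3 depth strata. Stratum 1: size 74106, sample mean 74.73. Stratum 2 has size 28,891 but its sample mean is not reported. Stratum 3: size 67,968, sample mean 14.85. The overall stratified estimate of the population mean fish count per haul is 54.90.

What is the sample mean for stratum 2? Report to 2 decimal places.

98.26

Σ Nₕx̄ₕ = N·μ, so 28891·x̄_2 = 170965·54.90 − (74106·74.73 + 67968·14.85).
= 9385978.5 − 6547266.18 = 2838712.32.
x̄_2 = 2838712.32 / 28891 = 98.2559... → 98.26.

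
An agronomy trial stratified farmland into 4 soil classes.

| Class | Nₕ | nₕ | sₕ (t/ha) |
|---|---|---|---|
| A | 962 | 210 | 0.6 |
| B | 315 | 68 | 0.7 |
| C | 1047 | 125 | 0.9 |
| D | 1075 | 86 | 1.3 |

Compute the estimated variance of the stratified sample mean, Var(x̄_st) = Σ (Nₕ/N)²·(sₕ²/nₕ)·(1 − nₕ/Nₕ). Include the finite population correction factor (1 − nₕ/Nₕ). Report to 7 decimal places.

N = 3399. Term for each stratum: Wₕ²sₕ²/nₕ·(1−nₕ/Nₕ).
Var(x̄_st) = 0.0001073430 + 0.0000485280 + 0.0005414399 + 0.0018083841 = 0.0025056950 → 0.0025057.

0.0025057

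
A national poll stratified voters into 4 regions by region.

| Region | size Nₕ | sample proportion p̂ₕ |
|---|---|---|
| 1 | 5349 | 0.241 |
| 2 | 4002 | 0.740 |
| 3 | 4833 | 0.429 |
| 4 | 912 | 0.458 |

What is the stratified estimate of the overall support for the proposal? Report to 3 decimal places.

0.447

N = 5349 + 4002 + 4833 + 912 = 15096.
Overall proportion = Σ (Nₕ/N)·p̂ₕ.
Σ Nₕp̂ₕ = 1289.109 + 2961.48 + 2073.357 + 417.696 = 6741.642.
6741.642 / 15096 = 0.44658... → 0.447.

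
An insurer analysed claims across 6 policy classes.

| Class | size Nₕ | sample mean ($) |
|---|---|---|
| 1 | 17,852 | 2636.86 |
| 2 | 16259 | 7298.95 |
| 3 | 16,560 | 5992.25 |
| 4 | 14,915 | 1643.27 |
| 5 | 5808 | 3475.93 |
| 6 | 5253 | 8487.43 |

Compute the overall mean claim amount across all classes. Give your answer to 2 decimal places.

N = 76647; weights Wₕ = Nₕ/N = (0.2329, 0.2121, 0.2161, 0.1946, 0.0758, 0.0685).
x̄_st = Σ Wₕ·x̄ₕ = 0.2329·2636.86 + 0.2121·7298.95 + 0.2161·5992.25 + 0.1946·1643.27 + 0.0758·3475.93 + 0.0685·8487.43 ≈ 4621.9755...
→ 4621.98.

4621.98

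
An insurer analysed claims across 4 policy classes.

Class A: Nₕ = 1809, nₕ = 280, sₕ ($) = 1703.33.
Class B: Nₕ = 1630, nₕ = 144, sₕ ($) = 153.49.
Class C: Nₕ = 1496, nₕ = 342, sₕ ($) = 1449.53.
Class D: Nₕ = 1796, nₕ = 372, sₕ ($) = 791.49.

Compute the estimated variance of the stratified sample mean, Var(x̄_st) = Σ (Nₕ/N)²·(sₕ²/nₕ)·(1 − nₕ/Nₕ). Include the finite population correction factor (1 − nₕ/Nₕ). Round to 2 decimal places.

970.51

N = 6731. Term for each stratum: Wₕ²sₕ²/nₕ·(1−nₕ/Nₕ).
Var(x̄_st) = 632.59598 + 8.74671 + 234.10276 + 95.06159 = 970.50704 → 970.51.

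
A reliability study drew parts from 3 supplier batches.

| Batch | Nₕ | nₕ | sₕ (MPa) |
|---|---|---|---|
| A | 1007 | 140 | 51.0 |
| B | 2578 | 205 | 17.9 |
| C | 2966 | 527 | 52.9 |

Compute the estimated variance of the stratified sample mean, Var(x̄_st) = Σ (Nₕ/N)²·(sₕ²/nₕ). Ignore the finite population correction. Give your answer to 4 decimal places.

1.7695

N = 6551. Term for each stratum: Wₕ²sₕ²/nₕ.
Var(x̄_st) = 0.4389914 + 0.2420487 + 1.0884985 = 1.7695387 → 1.7695.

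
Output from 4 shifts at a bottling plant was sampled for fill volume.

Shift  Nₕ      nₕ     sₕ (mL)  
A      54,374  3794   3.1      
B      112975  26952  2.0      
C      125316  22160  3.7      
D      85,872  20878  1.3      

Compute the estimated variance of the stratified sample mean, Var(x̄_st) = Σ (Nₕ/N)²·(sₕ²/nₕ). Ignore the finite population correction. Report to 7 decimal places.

N = 378537. Term for each stratum: Wₕ²sₕ²/nₕ.
Var(x̄_st) = 0.0000522627 + 0.0000132196 + 0.0000677065 + 0.0000041657 = 0.0001373544 → 0.0001374.

0.0001374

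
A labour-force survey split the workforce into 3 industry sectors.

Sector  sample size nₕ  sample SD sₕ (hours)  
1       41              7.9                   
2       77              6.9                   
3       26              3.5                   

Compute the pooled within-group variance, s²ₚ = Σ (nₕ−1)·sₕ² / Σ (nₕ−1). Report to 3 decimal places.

Degrees of freedom: 40 + 76 + 25 = 141.
Σ(nₕ−1)sₕ² = 40·62.41 + 76·47.61 + 25·12.25 = 6421.01.
s²ₚ = 6421.01 / 141 = 45.53908... → 45.539.

45.539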